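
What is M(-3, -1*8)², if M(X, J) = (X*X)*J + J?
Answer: 6400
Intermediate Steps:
M(X, J) = J + J*X² (M(X, J) = X²*J + J = J*X² + J = J + J*X²)
M(-3, -1*8)² = ((-1*8)*(1 + (-3)²))² = (-8*(1 + 9))² = (-8*10)² = (-80)² = 6400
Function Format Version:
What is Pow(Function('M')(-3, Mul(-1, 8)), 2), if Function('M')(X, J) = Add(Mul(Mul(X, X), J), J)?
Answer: 6400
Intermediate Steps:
Function('M')(X, J) = Add(J, Mul(J, Pow(X, 2))) (Function('M')(X, J) = Add(Mul(Pow(X, 2), J), J) = Add(Mul(J, Pow(X, 2)), J) = Add(J, Mul(J, Pow(X, 2))))
Pow(Function('M')(-3, Mul(-1, 8)), 2) = Pow(Mul(Mul(-1, 8), Add(1, Pow(-3, 2))), 2) = Pow(Mul(-8, Add(1, 9)), 2) = Pow(Mul(-8, 10), 2) = Pow(-80, 2) = 6400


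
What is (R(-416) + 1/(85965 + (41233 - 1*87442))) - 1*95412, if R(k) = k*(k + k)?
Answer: 9966829201/39756 ≈ 2.5070e+5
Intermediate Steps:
R(k) = 2*k**2 (R(k) = k*(2*k) = 2*k**2)
(R(-416) + 1/(85965 + (41233 - 1*87442))) - 1*95412 = (2*(-416)**2 + 1/(85965 + (41233 - 1*87442))) - 1*95412 = (2*173056 + 1/(85965 + (41233 - 87442))) - 95412 = (346112 + 1/(85965 - 46209)) - 95412 = (346112 + 1/39756) - 95412 = 13760028673/39756 - 95412 = 9966829201/39756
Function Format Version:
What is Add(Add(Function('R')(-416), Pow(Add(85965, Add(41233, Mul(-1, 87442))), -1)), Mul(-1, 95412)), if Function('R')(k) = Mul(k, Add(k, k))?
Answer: Rational(9966829201, 39756) ≈ 2.5070e+5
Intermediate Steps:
Function('R')(k) = Mul(2, Pow(k, 2)) (Function('R')(k) = Mul(k, Mul(2, k)) = Mul(2, Pow(k, 2)))
Add(Add(Function('R')(-416), Pow(Add(85965, Add(41233, Mul(-1, 87442))), -1)), Mul(-1, 95412)) = Add(Add(Mul(2, Pow(-416, 2)), Pow(Add(85965, Add(41233, Mul(-1, 87442))), -1)), Mul(-1, 95412)) = Add(Add(Mul(2, 173056), Pow(Add(85965, Add(41233, -87442)), -1)), -95412) = Add(Add(346112, Pow(Add(85965, -46209), -1)), -95412) = Add(Add(346112, Pow(39756, -1)), -95412) = Add(Add(346112, Rational(1, 39756)), -95412) = Add(Rational(13760028673, 39756), -95412) = Rational(9966829201, 39756)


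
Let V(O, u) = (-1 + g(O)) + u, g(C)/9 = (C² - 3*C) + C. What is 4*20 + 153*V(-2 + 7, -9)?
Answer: 19205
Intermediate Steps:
g(C) = -18*C + 9*C² (g(C) = 9*((C² - 3*C) + C) = 9*(C² - 2*C) = -18*C + 9*C²)
V(O, u) = -1 + u + 9*O*(-2 + O) (V(O, u) = (-1 + 9*O*(-2 + O)) + u = -1 + u + 9*O*(-2 + O))
4*20 + 153*V(-2 + 7, -9) = 4*20 + 153*(-1 - 9 + 9*(-2 + 7)*(-2 + (-2 + 7))) = 80 + 153*(-1 - 9 + 9*5*(-2 + 5)) = 80 + 153*(-1 - 9 + 9*5*3) = 80 + 153*(-1 - 9 + 135) = 80 + 153*125 = 80 + 19125 = 19205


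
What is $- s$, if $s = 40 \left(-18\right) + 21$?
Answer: $699$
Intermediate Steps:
$s = -699$ ($s = -720 + 21 = -699$)
$- s = \left(-1\right) \left(-699\right) = 699$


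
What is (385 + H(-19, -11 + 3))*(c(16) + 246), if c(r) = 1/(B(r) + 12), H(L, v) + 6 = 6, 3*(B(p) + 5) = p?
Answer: 3505425/37 ≈ 94741.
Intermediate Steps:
B(p) = -5 + p/3
H(L, v) = 0 (H(L, v) = -6 + 6 = 0)
c(r) = 1/(7 + r/3) (c(r) = 1/((-5 + r/3) + 12) = 1/(7 + r/3))
(385 + H(-19, -11 + 3))*(c(16) + 246) = (385 + 0)*(3/(21 + 16) + 246) = 385*(3/37 + 246) = 385*(9105/37) = 3505425/37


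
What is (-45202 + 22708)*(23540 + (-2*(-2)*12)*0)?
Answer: -529508760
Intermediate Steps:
(-45202 + 22708)*(23540 + (-2*(-2)*12)*0) = -22494*(23540 + (4*12)*0) = -22494*(23540 + 48*0) = -22494*(23540 + 0) = -22494*23540 = -529508760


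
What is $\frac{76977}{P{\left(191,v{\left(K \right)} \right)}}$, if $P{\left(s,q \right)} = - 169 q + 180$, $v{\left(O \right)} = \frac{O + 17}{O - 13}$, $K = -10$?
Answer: $\frac{1770471}{5323} \approx 332.61$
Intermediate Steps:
$v{\left(O \right)} = \frac{17 + O}{-13 + O}$
$P{\left(s,q \right)} = 180 - 169 q$
$\frac{76977}{P{\left(191,v{\left(K \right)} \right)}} = \frac{76977}{180 - 169 \frac{17 - 10}{-13 - 10}} = \frac{76977}{180 - 169 \frac{1}{-23} \cdot 7} = \frac{76977}{180 - 169 \left(\left(- \frac{1}{23}\right) 7\right)} = \frac{76977}{180 - - \frac{1183}{23}} = \frac{76977}{180 + \frac{1183}{23}} = \frac{76977}{\frac{5323}{23}} = 76977 \cdot \frac{23}{5323} = \frac{1770471}{5323}$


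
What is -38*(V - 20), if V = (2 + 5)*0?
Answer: 760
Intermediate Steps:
V = 0 (V = 7*0 = 0)
-38*(V - 20) = -38*(0 - 20) = -38*(-20) = 760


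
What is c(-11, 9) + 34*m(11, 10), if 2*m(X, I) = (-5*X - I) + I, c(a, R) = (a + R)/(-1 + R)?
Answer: -3741/4 ≈ -935.25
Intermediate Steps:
c(a, R) = (R + a)/(-1 + R)
m(X, I) = -5*X/2 (m(X, I) = ((-5*X - I) + I)/2 = ((-I - 5*X) + I)/2 = (-5*X)/2 = -5*X/2)
c(-11, 9) + 34*m(11, 10) = (9 - 11)/(-1 + 9) + 34*(-5/2*11) = -2/8 + 34*(-55/2) = (⅛)*(-2) - 935 = -¼ - 935 = -3741/4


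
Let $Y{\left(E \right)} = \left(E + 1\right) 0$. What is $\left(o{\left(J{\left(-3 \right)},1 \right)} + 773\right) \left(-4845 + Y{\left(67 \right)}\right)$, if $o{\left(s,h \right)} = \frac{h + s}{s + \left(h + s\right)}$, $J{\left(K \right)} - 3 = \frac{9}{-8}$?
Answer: $- \frac{7496235}{2} \approx -3.7481 \cdot 10^{6}$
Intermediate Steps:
$J{\left(K \right)} = \frac{15}{8}$ ($J{\left(K \right)} = 3 + \frac{9}{-8} = 3 + 9 \left(- \frac{1}{8}\right) = 3 - \frac{9}{8} = \frac{15}{8}$)
$o{\left(s,h \right)} = \frac{h + s}{h + 2 s}$
$Y{\left(E \right)} = 0$ ($Y{\left(E \right)} = \left(1 + E\right) 0 = 0$)
$\left(o{\left(J{\left(-3 \right)},1 \right)} + 773\right) \left(-4845 + Y{\left(67 \right)}\right) = \left(\frac{1 + \frac{15}{8}}{1 + 2 \cdot \frac{15}{8}} + 773\right) \left(-4845 + 0\right) = \left(\frac{1}{1 + \frac{15}{4}} \cdot \frac{23}{8} + 773\right) \left(-4845\right) = \left(\frac{1}{\frac{19}{4}} \cdot \frac{23}{8} + 773\right) \left(-4845\right) = \left(\frac{4}{19} \cdot \frac{23}{8} + 773\right) \left(-4845\right) = \left(\frac{23}{38} + 773\right) \left(-4845\right) = \frac{29397}{38} \left(-4845\right) = - \frac{7496235}{2}$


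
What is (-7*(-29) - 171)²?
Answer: 1024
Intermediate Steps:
(-7*(-29) - 171)² = (203 - 171)² = 32² = 1024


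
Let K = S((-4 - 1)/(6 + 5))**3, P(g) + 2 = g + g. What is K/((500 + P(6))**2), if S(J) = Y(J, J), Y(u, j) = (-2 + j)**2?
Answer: 43046721/51198112900 ≈ 0.00084079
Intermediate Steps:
P(g) = -2 + 2*g (P(g) = -2 + (g + g) = -2 + 2*g)
S(J) = (-2 + J)**2
K = 387420489/1771561 (K = ((-2 + (-4 - 1)/(6 + 5))**2)**3 = ((-2 - 5/11)**2)**3 = ((-27/11)**2)**3 = (729/121)**3 = 387420489/1771561 ≈ 218.69)
K/((500 + P(6))**2) = 387420489/(1771561*((500 + (-2 + 2*6))**2)) = 387420489/(1771561*((500 + (-2 + 12))**2)) = 387420489/(1771561*((500 + 10)**2)) = 387420489/(1771561*(510**2)) = (387420489/1771561)/260100 = (387420489/1771561)*(1/260100) = 43046721/51198112900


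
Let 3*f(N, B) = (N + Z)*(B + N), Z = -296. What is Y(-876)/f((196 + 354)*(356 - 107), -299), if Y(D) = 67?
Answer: 201/18673905754 ≈ 1.0764e-8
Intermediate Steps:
f(N, B) = (-296 + N)*(B + N)/3 (f(N, B) = ((N - 296)*(B + N))/3 = ((-296 + N)*(B + N))/3 = (-296 + N)*(B + N)/3)
Y(-876)/f((196 + 354)*(356 - 107), -299) = 67/(-296/3*(-299) - 296*(196 + 354)*(356 - 107)/3 + ((196 + 354)*(356 - 107))²/3 + (⅓)*(-299)*((196 + 354)*(356 - 107))) = 67/(88504/3 - 162800*249/3 + (550*249)²/3 + (⅓)*(-299)*(550*249)) = 67/(88504/3 - 296/3*136950 + (⅓)*136950² + (⅓)*(-299)*136950) = 67/(88504/3 - 13512400 + (⅓)*18755302500 - 13649350) = 67/(88504/3 - 13512400 + 6251767500 - 13649350) = 67/(18673905754/3) = 67*(3/18673905754) = 201/18673905754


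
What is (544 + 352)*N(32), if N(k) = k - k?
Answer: 0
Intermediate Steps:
N(k) = 0
(544 + 352)*N(32) = (544 + 352)*0 = 896*0 = 0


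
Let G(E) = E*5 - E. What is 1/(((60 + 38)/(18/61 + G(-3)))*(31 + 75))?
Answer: -51/45262 ≈ -0.0011268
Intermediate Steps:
G(E) = 4*E (G(E) = 5*E - E = 4*E)
1/(((60 + 38)/(18/61 + G(-3)))*(31 + 75)) = 1/(((60 + 38)/(18/61 + 4*(-3)))*(31 + 75)) = 1/((98/(18*(1/61) - 12))*106) = 1/((98/(18/61 - 12))*106) = 1/((98/(-714/61))*106) = 1/((98*(-61/714))*106) = 1/(-427/51*106) = 1/(-45262/51) = -51/45262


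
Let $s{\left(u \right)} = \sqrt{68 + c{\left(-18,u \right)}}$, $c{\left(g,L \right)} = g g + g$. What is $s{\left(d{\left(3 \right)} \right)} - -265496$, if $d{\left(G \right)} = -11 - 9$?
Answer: $265496 + \sqrt{374} \approx 2.6552 \cdot 10^{5}$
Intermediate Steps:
$d{\left(G \right)} = -20$ ($d{\left(G \right)} = -11 - 9 = -20$)
$c{\left(g,L \right)} = g + g^{2}$ ($c{\left(g,L \right)} = g^{2} + g = g + g^{2}$)
$s{\left(u \right)} = \sqrt{374}$ ($s{\left(u \right)} = \sqrt{68 - 18 \left(1 - 18\right)} = \sqrt{68 - -306} = \sqrt{68 + 306} = \sqrt{374}$)
$s{\left(d{\left(3 \right)} \right)} - -265496 = \sqrt{374} - -265496 = \sqrt{374} + 265496 = 265496 + \sqrt{374}$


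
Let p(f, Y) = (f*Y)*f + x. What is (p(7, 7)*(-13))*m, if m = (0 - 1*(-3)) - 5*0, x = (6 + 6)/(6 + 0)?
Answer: -13455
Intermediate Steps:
x = 2 (x = 12/6 = 12*(1/6) = 2)
m = 3 (m = (0 + 3) + 0 = 3 + 0 = 3)
p(f, Y) = 2 + Y*f**2 (p(f, Y) = (f*Y)*f + 2 = (Y*f)*f + 2 = Y*f**2 + 2 = 2 + Y*f**2)
(p(7, 7)*(-13))*m = ((2 + 7*7**2)*(-13))*3 = ((2 + 7*49)*(-13))*3 = ((2 + 343)*(-13))*3 = (345*(-13))*3 = -4485*3 = -13455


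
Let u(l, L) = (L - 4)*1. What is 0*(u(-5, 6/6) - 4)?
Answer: 0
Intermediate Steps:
u(l, L) = -4 + L (u(l, L) = (-4 + L)*1 = -4 + L)
0*(u(-5, 6/6) - 4) = 0*((-4 + 6/6) - 4) = 0*((-4 + 6*(⅙)) - 4) = 0*((-4 + 1) - 4) = 0*(-3 - 4) = 0*(-7) = 0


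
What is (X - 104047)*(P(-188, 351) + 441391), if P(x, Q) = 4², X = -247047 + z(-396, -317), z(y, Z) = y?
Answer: -155150146430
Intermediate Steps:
X = -247443 (X = -247047 - 396 = -247443)
P(x, Q) = 16
(X - 104047)*(P(-188, 351) + 441391) = (-247443 - 104047)*(16 + 441391) = -351490*441407 = -155150146430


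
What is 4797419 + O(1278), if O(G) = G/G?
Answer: 4797420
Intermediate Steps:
O(G) = 1
4797419 + O(1278) = 4797419 + 1 = 4797420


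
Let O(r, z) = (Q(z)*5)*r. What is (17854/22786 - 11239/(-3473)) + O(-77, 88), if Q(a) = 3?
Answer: -45541862397/39567889 ≈ -1151.0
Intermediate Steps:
O(r, z) = 15*r (O(r, z) = (3*5)*r = 15*r)
(17854/22786 - 11239/(-3473)) + O(-77, 88) = (17854/22786 - 11239/(-3473)) + 15*(-77) = (17854*(1/22786) - 11239*(-1/3473)) - 1155 = (8927/11393 + 11239/3473) - 1155 = 159049398/39567889 - 1155 = -45541862397/39567889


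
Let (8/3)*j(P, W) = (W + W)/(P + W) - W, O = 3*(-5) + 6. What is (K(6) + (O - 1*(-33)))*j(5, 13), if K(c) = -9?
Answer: -65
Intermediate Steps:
O = -9 (O = -15 + 6 = -9)
j(P, W) = -3*W/8 + 3*W/(4*(P + W)) (j(P, W) = 3*((W + W)/(P + W) - W)/8 = 3*((2*W)/(P + W) - W)/8 = 3*(2*W/(P + W) - W)/8 = 3*(-W + 2*W/(P + W))/8 = -3*W/8 + 3*W/(4*(P + W)))
(K(6) + (O - 1*(-33)))*j(5, 13) = (-9 + (-9 - 1*(-33)))*((3/8)*13*(2 - 1*5 - 1*13)/(5 + 13)) = (-9 + (-9 + 33))*((3/8)*13*(2 - 5 - 13)/18) = (-9 + 24)*((3/8)*13*(1/18)*(-16)) = 15*(-13/3) = -65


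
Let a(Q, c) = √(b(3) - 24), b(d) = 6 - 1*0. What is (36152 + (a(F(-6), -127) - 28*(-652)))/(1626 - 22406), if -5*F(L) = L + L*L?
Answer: -13602/5195 - 3*I*√2/20780 ≈ -2.6183 - 0.00020417*I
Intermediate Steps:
b(d) = 6 (b(d) = 6 + 0 = 6)
F(L) = -L/5 - L²/5 (F(L) = -(L + L*L)/5 = -(L + L²)/5 = -L/5 - L²/5)
a(Q, c) = 3*I*√2 (a(Q, c) = √(6 - 24) = √(-18) = 3*I*√2)
(36152 + (a(F(-6), -127) - 28*(-652)))/(1626 - 22406) = (36152 + (3*I*√2 - 28*(-652)))/(1626 - 22406) = (36152 + (3*I*√2 + 18256))/(-20780) = (36152 + (18256 + 3*I*√2))*(-1/20780) = (54408 + 3*I*√2)*(-1/20780) = -13602/5195 - 3*I*√2/20780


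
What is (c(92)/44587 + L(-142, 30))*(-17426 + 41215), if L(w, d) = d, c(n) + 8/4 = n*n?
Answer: 32021706808/44587 ≈ 7.1819e+5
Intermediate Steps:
c(n) = -2 + n**2 (c(n) = -2 + n*n = -2 + n**2)
(c(92)/44587 + L(-142, 30))*(-17426 + 41215) = ((-2 + 92**2)/44587 + 30)*(-17426 + 41215) = ((-2 + 8464)*(1/44587) + 30)*23789 = (8462*(1/44587) + 30)*23789 = (8462/44587 + 30)*23789 = (1346072/44587)*23789 = 32021706808/44587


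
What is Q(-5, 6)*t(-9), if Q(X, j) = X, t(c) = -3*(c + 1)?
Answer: -120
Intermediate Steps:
t(c) = -3 - 3*c (t(c) = -3*(1 + c) = -3 - 3*c)
Q(-5, 6)*t(-9) = -5*(-3 - 3*(-9)) = -5*(-3 + 27) = -5*24 = -120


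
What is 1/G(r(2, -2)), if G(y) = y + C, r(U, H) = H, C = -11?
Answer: -1/13 ≈ -0.076923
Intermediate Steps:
G(y) = -11 + y (G(y) = y - 11 = -11 + y)
1/G(r(2, -2)) = 1/(-11 - 2) = 1/(-13) = -1/13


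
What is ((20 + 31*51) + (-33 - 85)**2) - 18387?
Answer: -2862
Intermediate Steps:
((20 + 31*51) + (-33 - 85)**2) - 18387 = ((20 + 1581) + (-118)**2) - 18387 = (1601 + 13924) - 18387 = 15525 - 18387 = -2862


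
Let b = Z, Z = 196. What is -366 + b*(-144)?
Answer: -28590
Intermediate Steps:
b = 196
-366 + b*(-144) = -366 + 196*(-144) = -366 - 28224 = -28590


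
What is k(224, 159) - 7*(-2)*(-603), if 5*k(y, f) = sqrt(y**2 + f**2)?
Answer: -8442 + sqrt(75457)/5 ≈ -8387.1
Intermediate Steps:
k(y, f) = sqrt(f**2 + y**2)/5 (k(y, f) = sqrt(y**2 + f**2)/5 = sqrt(f**2 + y**2)/5)
k(224, 159) - 7*(-2)*(-603) = sqrt(159**2 + 224**2)/5 - 7*(-2)*(-603) = sqrt(25281 + 50176)/5 + 14*(-603) = sqrt(75457)/5 - 8442 = -8442 + sqrt(75457)/5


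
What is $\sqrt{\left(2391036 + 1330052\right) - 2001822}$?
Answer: $\sqrt{1719266} \approx 1311.2$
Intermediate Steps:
$\sqrt{\left(2391036 + 1330052\right) - 2001822} = \sqrt{3721088 + \left(-2263019 + 261197\right)} = \sqrt{3721088 - 2001822} = \sqrt{1719266}$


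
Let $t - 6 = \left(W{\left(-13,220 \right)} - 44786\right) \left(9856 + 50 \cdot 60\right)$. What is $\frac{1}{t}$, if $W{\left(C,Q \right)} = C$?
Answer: $- \frac{1}{575935938} \approx -1.7363 \cdot 10^{-9}$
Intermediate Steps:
$t = -575935938$ ($t = 6 + \left(-13 - 44786\right) \left(9856 + 50 \cdot 60\right) = 6 - 44799 \left(9856 + 3000\right) = 6 - 575935944 = -575935938$)
$\frac{1}{t} = \frac{1}{-575935938} = - \frac{1}{575935938}$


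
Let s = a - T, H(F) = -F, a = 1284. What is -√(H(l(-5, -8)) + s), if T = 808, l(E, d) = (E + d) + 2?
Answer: -√487 ≈ -22.068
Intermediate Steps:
l(E, d) = 2 + E + d
s = 476 (s = 1284 - 1*808 = 1284 - 808 = 476)
-√(H(l(-5, -8)) + s) = -√(-(2 - 5 - 8) + 476) = -√(-1*(-11) + 476) = -√(11 + 476) = -√487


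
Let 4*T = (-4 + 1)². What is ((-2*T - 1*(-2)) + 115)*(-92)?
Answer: -10350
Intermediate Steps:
T = 9/4 (T = (-4 + 1)²/4 = (¼)*(-3)² = (¼)*9 = 9/4 ≈ 2.2500)
((-2*T - 1*(-2)) + 115)*(-92) = ((-2*9/4 - 1*(-2)) + 115)*(-92) = ((-9/2 + 2) + 115)*(-92) = (-5/2 + 115)*(-92) = (225/2)*(-92) = -10350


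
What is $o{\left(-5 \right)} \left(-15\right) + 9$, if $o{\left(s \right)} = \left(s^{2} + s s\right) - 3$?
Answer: $-696$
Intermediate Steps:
$o{\left(s \right)} = -3 + 2 s^{2}$ ($o{\left(s \right)} = \left(s^{2} + s^{2}\right) - 3 = 2 s^{2} - 3 = -3 + 2 s^{2}$)
$o{\left(-5 \right)} \left(-15\right) + 9 = \left(-3 + 2 \left(-5\right)^{2}\right) \left(-15\right) + 9 = \left(-3 + 2 \cdot 25\right) \left(-15\right) + 9 = \left(-3 + 50\right) \left(-15\right) + 9 = 47 \left(-15\right) + 9 = -705 + 9 = -696$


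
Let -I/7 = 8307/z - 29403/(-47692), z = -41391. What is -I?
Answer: 91204681/31333644 ≈ 2.9108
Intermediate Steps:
I = -91204681/31333644 (I = -7*(8307/(-41391) - 29403/(-47692)) = -7*(8307*(-1/41391) - 29403*(-1/47692)) = -7*(-923/4599 + 29403/47692) = -7*91204681/219335508 = -91204681/31333644 ≈ -2.9108)
-I = -1*(-91204681/31333644) = 91204681/31333644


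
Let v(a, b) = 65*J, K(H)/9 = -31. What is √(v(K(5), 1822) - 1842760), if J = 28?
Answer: 2*I*√460235 ≈ 1356.8*I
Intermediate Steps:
K(H) = -279 (K(H) = 9*(-31) = -279)
v(a, b) = 1820 (v(a, b) = 65*28 = 1820)
√(v(K(5), 1822) - 1842760) = √(1820 - 1842760) = √(-1840940) = 2*I*√460235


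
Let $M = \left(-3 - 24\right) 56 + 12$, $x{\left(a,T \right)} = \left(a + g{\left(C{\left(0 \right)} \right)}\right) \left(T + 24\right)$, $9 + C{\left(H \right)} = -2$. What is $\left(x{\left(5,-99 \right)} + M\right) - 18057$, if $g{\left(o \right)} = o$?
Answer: $-19107$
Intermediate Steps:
$C{\left(H \right)} = -11$ ($C{\left(H \right)} = -9 - 2 = -11$)
$x{\left(a,T \right)} = \left(-11 + a\right) \left(24 + T\right)$ ($x{\left(a,T \right)} = \left(a - 11\right) \left(T + 24\right) = \left(-11 + a\right) \left(24 + T\right)$)
$M = -1500$ ($M = \left(-27\right) 56 + 12 = -1512 + 12 = -1500$)
$\left(x{\left(5,-99 \right)} + M\right) - 18057 = \left(\left(-264 - -1089 + 24 \cdot 5 - 495\right) - 1500\right) - 18057 = \left(\left(-264 + 1089 + 120 - 495\right) - 1500\right) - 18057 = \left(450 - 1500\right) - 18057 = -1050 - 18057 = -19107$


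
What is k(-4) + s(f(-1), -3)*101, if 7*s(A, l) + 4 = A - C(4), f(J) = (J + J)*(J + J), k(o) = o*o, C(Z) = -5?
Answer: 617/7 ≈ 88.143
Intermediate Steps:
k(o) = o²
f(J) = 4*J² (f(J) = (2*J)*(2*J) = 4*J²)
s(A, l) = ⅐ + A/7 (s(A, l) = -4/7 + (A - 1*(-5))/7 = -4/7 + (A + 5)/7 = -4/7 + (5 + A)/7 = -4/7 + (5/7 + A/7) = ⅐ + A/7)
k(-4) + s(f(-1), -3)*101 = (-4)² + (⅐ + (4*(-1)²)/7)*101 = 16 + (⅐ + (4*1)/7)*101 = 16 + (⅐ + (⅐)*4)*101 = 16 + (⅐ + 4/7)*101 = 16 + (5/7)*101 = 16 + 505/7 = 617/7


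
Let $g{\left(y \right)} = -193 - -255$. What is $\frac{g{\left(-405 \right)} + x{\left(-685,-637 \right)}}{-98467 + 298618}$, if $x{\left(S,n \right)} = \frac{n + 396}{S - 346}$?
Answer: $\frac{64163}{206355681} \approx 0.00031093$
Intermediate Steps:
$g{\left(y \right)} = 62$ ($g{\left(y \right)} = -193 + 255 = 62$)
$x{\left(S,n \right)} = \frac{396 + n}{-346 + S}$
$\frac{g{\left(-405 \right)} + x{\left(-685,-637 \right)}}{-98467 + 298618} = \frac{62 + \frac{396 - 637}{-346 - 685}}{-98467 + 298618} = \frac{62 + \frac{1}{-1031} \left(-241\right)}{200151} = \left(62 - - \frac{241}{1031}\right) \frac{1}{200151} = \left(62 + \frac{241}{1031}\right) \frac{1}{200151} = \frac{64163}{1031} \cdot \frac{1}{200151} = \frac{64163}{206355681}$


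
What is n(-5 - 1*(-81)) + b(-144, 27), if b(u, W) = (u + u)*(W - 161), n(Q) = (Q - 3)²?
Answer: 43921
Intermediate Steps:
n(Q) = (-3 + Q)²
b(u, W) = 2*u*(-161 + W) (b(u, W) = (2*u)*(-161 + W) = 2*u*(-161 + W))
n(-5 - 1*(-81)) + b(-144, 27) = (-3 + (-5 - 1*(-81)))² + 2*(-144)*(-161 + 27) = (-3 + (-5 + 81))² + 2*(-144)*(-134) = (-3 + 76)² + 38592 = 73² + 38592 = 5329 + 38592 = 43921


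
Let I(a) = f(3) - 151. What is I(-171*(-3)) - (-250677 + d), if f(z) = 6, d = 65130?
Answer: 185402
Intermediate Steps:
I(a) = -145 (I(a) = 6 - 151 = -145)
I(-171*(-3)) - (-250677 + d) = -145 - (-250677 + 65130) = -145 - 1*(-185547) = -145 + 185547 = 185402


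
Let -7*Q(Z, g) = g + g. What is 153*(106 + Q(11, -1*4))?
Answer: 114750/7 ≈ 16393.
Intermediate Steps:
Q(Z, g) = -2*g/7 (Q(Z, g) = -(g + g)/7 = -2*g/7)
153*(106 + Q(11, -1*4)) = 153*(106 - (-2)*4/7) = 153*(106 - 2/7*(-4)) = 153*(106 + 8/7) = 153*(750/7) = 114750/7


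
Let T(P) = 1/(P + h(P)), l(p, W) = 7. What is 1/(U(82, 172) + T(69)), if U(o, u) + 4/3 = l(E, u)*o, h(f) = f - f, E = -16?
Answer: 69/39515 ≈ 0.0017462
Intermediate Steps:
h(f) = 0
U(o, u) = -4/3 + 7*o
T(P) = 1/P (T(P) = 1/(P + 0) = 1/P)
1/(U(82, 172) + T(69)) = 1/((-4/3 + 7*82) + 1/69) = 1/((-4/3 + 574) + 1/69) = 1/(1718/3 + 1/69) = 1/(39515/69) = 69/39515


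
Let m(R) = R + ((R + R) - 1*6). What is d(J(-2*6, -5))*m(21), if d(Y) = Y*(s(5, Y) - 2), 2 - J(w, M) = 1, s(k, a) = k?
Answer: 171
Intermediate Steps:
J(w, M) = 1 (J(w, M) = 2 - 1*1 = 2 - 1 = 1)
m(R) = -6 + 3*R (m(R) = R + (2*R - 6) = R + (-6 + 2*R) = -6 + 3*R)
d(Y) = 3*Y (d(Y) = Y*(5 - 2) = Y*3 = 3*Y)
d(J(-2*6, -5))*m(21) = (3*1)*(-6 + 3*21) = 3*(-6 + 63) = 3*57 = 171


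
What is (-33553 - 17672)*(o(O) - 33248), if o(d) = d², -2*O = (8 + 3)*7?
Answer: 6508802175/4 ≈ 1.6272e+9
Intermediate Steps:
O = -77/2 (O = -(8 + 3)*7/2 = -11*7/2 = -½*77 = -77/2 ≈ -38.500)
(-33553 - 17672)*(o(O) - 33248) = (-33553 - 17672)*((-77/2)² - 33248) = -51225*(5929/4 - 33248) = -51225*(-127063/4) = 6508802175/4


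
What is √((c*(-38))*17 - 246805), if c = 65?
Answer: I*√288795 ≈ 537.4*I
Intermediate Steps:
√((c*(-38))*17 - 246805) = √((65*(-38))*17 - 246805) = √(-2470*17 - 246805) = √(-41990 - 246805) = √(-288795) = I*√288795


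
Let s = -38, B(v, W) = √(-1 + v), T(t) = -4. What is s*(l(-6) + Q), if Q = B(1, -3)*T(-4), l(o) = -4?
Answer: 152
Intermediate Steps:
Q = 0 (Q = √(-1 + 1)*(-4) = √0*(-4) = 0*(-4) = 0)
s*(l(-6) + Q) = -38*(-4 + 0) = -38*(-4) = 152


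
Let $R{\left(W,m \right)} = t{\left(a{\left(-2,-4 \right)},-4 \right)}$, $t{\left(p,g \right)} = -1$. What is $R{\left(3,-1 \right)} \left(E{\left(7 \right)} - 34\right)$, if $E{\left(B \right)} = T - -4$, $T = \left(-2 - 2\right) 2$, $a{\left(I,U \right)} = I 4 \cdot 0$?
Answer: $38$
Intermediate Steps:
$a{\left(I,U \right)} = 0$ ($a{\left(I,U \right)} = 4 I 0 = 0$)
$R{\left(W,m \right)} = -1$
$T = -8$ ($T = \left(-4\right) 2 = -8$)
$E{\left(B \right)} = -4$ ($E{\left(B \right)} = -8 - -4 = -8 + 4 = -4$)
$R{\left(3,-1 \right)} \left(E{\left(7 \right)} - 34\right) = - (-4 - 34) = \left(-1\right) \left(-38\right) = 38$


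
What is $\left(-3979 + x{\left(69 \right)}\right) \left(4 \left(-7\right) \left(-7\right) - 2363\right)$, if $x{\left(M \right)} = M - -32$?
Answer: $8403626$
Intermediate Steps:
$x{\left(M \right)} = 32 + M$ ($x{\left(M \right)} = M + 32 = 32 + M$)
$\left(-3979 + x{\left(69 \right)}\right) \left(4 \left(-7\right) \left(-7\right) - 2363\right) = \left(-3979 + \left(32 + 69\right)\right) \left(4 \left(-7\right) \left(-7\right) - 2363\right) = \left(-3979 + 101\right) \left(\left(-28\right) \left(-7\right) - 2363\right) = - 3878 \left(196 - 2363\right) = \left(-3878\right) \left(-2167\right) = 8403626$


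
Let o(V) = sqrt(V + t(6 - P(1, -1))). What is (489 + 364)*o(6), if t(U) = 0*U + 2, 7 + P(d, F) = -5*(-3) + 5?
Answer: 1706*sqrt(2) ≈ 2412.6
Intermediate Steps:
P(d, F) = 13 (P(d, F) = -7 + (-5*(-3) + 5) = -7 + (15 + 5) = -7 + 20 = 13)
t(U) = 2 (t(U) = 0 + 2 = 2)
o(V) = sqrt(2 + V) (o(V) = sqrt(V + 2) = sqrt(2 + V))
(489 + 364)*o(6) = (489 + 364)*sqrt(2 + 6) = 853*sqrt(8) = 853*(2*sqrt(2)) = 1706*sqrt(2)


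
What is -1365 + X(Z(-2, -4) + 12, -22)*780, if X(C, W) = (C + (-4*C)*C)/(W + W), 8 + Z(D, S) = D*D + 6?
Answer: 12285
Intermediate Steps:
Z(D, S) = -2 + D² (Z(D, S) = -8 + (D*D + 6) = -8 + (D² + 6) = -8 + (6 + D²) = -2 + D²)
X(C, W) = (C - 4*C²)/(2*W) (X(C, W) = (C - 4*C²)/((2*W)) = (C - 4*C²)*(1/(2*W)) = (C - 4*C²)/(2*W))
-1365 + X(Z(-2, -4) + 12, -22)*780 = -1365 + ((½)*((-2 + (-2)²) + 12)*(1 - 4*((-2 + (-2)²) + 12))/(-22))*780 = -1365 + ((½)*((-2 + 4) + 12)*(-1/22)*(1 - 4*((-2 + 4) + 12)))*780 = -1365 + ((½)*(2 + 12)*(-1/22)*(1 - 4*(2 + 12)))*780 = -1365 + ((½)*14*(-1/22)*(1 - 4*14))*780 = -1365 + ((½)*14*(-1/22)*(1 - 56))*780 = -1365 + ((½)*14*(-1/22)*(-55))*780 = -1365 + (35/2)*780 = -1365 + 13650 = 12285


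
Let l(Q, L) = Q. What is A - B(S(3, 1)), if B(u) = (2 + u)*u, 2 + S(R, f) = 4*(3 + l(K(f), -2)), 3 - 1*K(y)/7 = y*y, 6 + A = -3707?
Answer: -8201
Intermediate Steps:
A = -3713 (A = -6 - 3707 = -3713)
K(y) = 21 - 7*y² (K(y) = 21 - 7*y*y = 21 - 7*y²)
S(R, f) = 94 - 28*f² (S(R, f) = -2 + 4*(3 + (21 - 7*f²)) = -2 + 4*(24 - 7*f²) = -2 + (96 - 28*f²) = 94 - 28*f²)
B(u) = u*(2 + u)
A - B(S(3, 1)) = -3713 - (94 - 28*1²)*(2 + (94 - 28*1²)) = -3713 - (94 - 28*1)*(2 + (94 - 28*1)) = -3713 - (94 - 28)*(2 + (94 - 28)) = -3713 - 66*(2 + 66) = -3713 - 66*68 = -3713 - 1*4488 = -3713 - 4488 = -8201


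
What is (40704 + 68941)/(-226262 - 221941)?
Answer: -109645/448203 ≈ -0.24463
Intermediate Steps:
(40704 + 68941)/(-226262 - 221941) = 109645/(-448203) = 109645*(-1/448203) = -109645/448203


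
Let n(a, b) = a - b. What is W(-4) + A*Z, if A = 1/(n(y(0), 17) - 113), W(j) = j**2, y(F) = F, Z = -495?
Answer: 515/26 ≈ 19.808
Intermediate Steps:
A = -1/130 (A = 1/((0 - 1*17) - 113) = 1/((0 - 17) - 113) = 1/(-17 - 113) = 1/(-130) = -1/130 ≈ -0.0076923)
W(-4) + A*Z = (-4)**2 - 1/130*(-495) = 16 + 99/26 = 515/26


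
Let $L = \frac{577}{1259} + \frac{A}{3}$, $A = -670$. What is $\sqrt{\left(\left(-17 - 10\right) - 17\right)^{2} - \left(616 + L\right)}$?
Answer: $\frac{\sqrt{22010237103}}{3777} \approx 39.279$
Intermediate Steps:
$L = - \frac{841799}{3777}$ ($L = \frac{577}{1259} - \frac{670}{3} = - \frac{841799}{3777} \approx -222.88$)
$\sqrt{\left(\left(-17 - 10\right) - 17\right)^{2} - \left(616 + L\right)} = \sqrt{\left(\left(-17 - 10\right) - 17\right)^{2} - \frac{1484833}{3777}} = \sqrt{\left(\left(-17 - 10\right) - 17\right)^{2} + \left(-616 + \frac{841799}{3777}\right)} = \sqrt{\left(-27 - 17\right)^{2} - \frac{1484833}{3777}} = \sqrt{\left(-44\right)^{2} - \frac{1484833}{3777}} = \sqrt{1936 - \frac{1484833}{3777}} = \sqrt{\frac{5827439}{3777}} = \frac{\sqrt{22010237103}}{3777}$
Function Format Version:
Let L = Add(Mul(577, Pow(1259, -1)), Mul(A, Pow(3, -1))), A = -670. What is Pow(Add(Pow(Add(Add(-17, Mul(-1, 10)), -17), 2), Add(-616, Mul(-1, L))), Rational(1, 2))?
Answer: Mul(Rational(1, 3777), Pow(22010237103, Rational(1, 2))) ≈ 39.279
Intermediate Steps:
L = Rational(-841799, 3777) (L = Add(Mul(577, Pow(1259, -1)), Mul(-670, Pow(3, -1))) = Add(Mul(577, Rational(1, 1259)), Mul(-670, Rational(1, 3))) = Add(Rational(577, 1259), Rational(-670, 3)) = Rational(-841799, 3777) ≈ -222.88)
Pow(Add(Pow(Add(Add(-17, Mul(-1, 10)), -17), 2), Add(-616, Mul(-1, L))), Rational(1, 2)) = Pow(Add(Pow(Add(Add(-17, Mul(-1, 10)), -17), 2), Add(-616, Mul(-1, Rational(-841799, 3777)))), Rational(1, 2)) = Pow(Add(Pow(Add(Add(-17, -10), -17), 2), Add(-616, Rational(841799, 3777))), Rational(1, 2)) = Pow(Add(Pow(Add(-27, -17), 2), Rational(-1484833, 3777)), Rational(1, 2)) = Pow(Add(Pow(-44, 2), Rational(-1484833, 3777)), Rational(1, 2)) = Pow(Add(1936, Rational(-1484833, 3777)), Rational(1, 2)) = Pow(Rational(5827439, 3777), Rational(1, 2)) = Mul(Rational(1, 3777), Pow(22010237103, Rational(1, 2)))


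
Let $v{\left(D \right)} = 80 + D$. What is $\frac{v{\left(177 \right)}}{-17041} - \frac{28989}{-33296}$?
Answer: $\frac{485444477}{567397136} \approx 0.85556$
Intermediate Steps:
$\frac{v{\left(177 \right)}}{-17041} - \frac{28989}{-33296} = \frac{80 + 177}{-17041} - \frac{28989}{-33296} = 257 \left(- \frac{1}{17041}\right) - - \frac{28989}{33296} = - \frac{257}{17041} + \frac{28989}{33296} = \frac{485444477}{567397136}$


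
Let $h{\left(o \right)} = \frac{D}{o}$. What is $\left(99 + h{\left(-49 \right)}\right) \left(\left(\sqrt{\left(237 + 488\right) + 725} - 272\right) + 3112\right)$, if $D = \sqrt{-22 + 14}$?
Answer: $\frac{5 \left(568 + \sqrt{58}\right) \left(4851 - 2 i \sqrt{2}\right)}{49} \approx 2.8493 \cdot 10^{5} - 166.13 i$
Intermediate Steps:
$D = 2 i \sqrt{2}$ ($D = \sqrt{-8} = 2 i \sqrt{2} \approx 2.8284 i$)
$h{\left(o \right)} = \frac{2 i \sqrt{2}}{o}$
$\left(99 + h{\left(-49 \right)}\right) \left(\left(\sqrt{\left(237 + 488\right) + 725} - 272\right) + 3112\right) = \left(99 + \frac{2 i \sqrt{2}}{-49}\right) \left(\left(\sqrt{\left(237 + 488\right) + 725} - 272\right) + 3112\right) = \left(99 + 2 i \sqrt{2} \left(- \frac{1}{49}\right)\right) \left(\left(\sqrt{725 + 725} - 272\right) + 3112\right) = \left(99 - \frac{2 i \sqrt{2}}{49}\right) \left(\left(\sqrt{1450} - 272\right) + 3112\right) = \left(99 - \frac{2 i \sqrt{2}}{49}\right) \left(\left(5 \sqrt{58} - 272\right) + 3112\right) = \left(99 - \frac{2 i \sqrt{2}}{49}\right) \left(\left(-272 + 5 \sqrt{58}\right) + 3112\right) = \left(99 - \frac{2 i \sqrt{2}}{49}\right) \left(2840 + 5 \sqrt{58}\right)$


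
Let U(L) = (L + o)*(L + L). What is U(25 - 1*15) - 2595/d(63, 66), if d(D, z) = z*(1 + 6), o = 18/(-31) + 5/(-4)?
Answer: 753195/4774 ≈ 157.77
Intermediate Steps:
o = -227/124 (o = 18*(-1/31) + 5*(-¼) = -18/31 - 5/4 = -227/124 ≈ -1.8306)
d(D, z) = 7*z (d(D, z) = z*7 = 7*z)
U(L) = 2*L*(-227/124 + L) (U(L) = (L - 227/124)*(L + L) = (-227/124 + L)*(2*L) = 2*L*(-227/124 + L))
U(25 - 1*15) - 2595/d(63, 66) = (25 - 1*15)*(-227 + 124*(25 - 1*15))/62 - 2595/(7*66) = (25 - 15)*(-227 + 124*(25 - 15))/62 - 2595/462 = (1/62)*10*(-227 + 124*10) - 2595*1/462 = (1/62)*10*(-227 + 1240) - 865/154 = (1/62)*10*1013 - 865/154 = 5065/31 - 865/154 = 753195/4774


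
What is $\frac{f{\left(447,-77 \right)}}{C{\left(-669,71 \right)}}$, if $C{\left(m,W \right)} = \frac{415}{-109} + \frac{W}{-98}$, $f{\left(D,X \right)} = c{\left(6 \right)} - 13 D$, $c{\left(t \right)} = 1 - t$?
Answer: $\frac{62126512}{48409} \approx 1283.4$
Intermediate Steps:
$f{\left(D,X \right)} = -5 - 13 D$ ($f{\left(D,X \right)} = \left(1 - 6\right) - 13 D = -5 - 13 D$)
$C{\left(m,W \right)} = - \frac{415}{109} - \frac{W}{98}$ ($C{\left(m,W \right)} = 415 \left(- \frac{1}{109}\right) + W \left(- \frac{1}{98}\right) = - \frac{415}{109} - \frac{W}{98}$)
$\frac{f{\left(447,-77 \right)}}{C{\left(-669,71 \right)}} = \frac{-5 - 5811}{- \frac{415}{109} - \frac{71}{98}} = - \frac{5816}{- \frac{48409}{10682}} = \left(-5816\right) \left(- \frac{10682}{48409}\right) = \frac{62126512}{48409}$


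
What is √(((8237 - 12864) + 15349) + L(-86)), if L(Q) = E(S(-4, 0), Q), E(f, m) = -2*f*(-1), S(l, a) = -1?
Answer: 4*√670 ≈ 103.54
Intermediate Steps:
E(f, m) = 2*f
L(Q) = -2 (L(Q) = 2*(-1) = -2)
√(((8237 - 12864) + 15349) + L(-86)) = √(((8237 - 12864) + 15349) - 2) = √((-4627 + 15349) - 2) = √(10722 - 2) = √10720 = 4*√670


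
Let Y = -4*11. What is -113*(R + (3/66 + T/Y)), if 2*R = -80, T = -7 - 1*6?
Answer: 197185/44 ≈ 4481.5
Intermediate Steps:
Y = -44
T = -13 (T = -7 - 6 = -13)
R = -40 (R = (½)*(-80) = -40)
-113*(R + (3/66 + T/Y)) = -113*(-40 + (3/66 - 13/(-44))) = -113*(-40 + (3*(1/66) - 13*(-1/44))) = -113*(-40 + (1/22 + 13/44)) = -113*(-40 + 15/44) = -113*(-1745/44) = 197185/44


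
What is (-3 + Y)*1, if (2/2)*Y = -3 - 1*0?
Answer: -6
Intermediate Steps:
Y = -3 (Y = -3 - 1*0 = -3 + 0 = -3)
(-3 + Y)*1 = (-3 - 3)*1 = -6*1 = -6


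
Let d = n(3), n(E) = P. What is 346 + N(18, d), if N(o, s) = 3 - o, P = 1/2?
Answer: 331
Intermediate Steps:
P = 1/2 ≈ 0.50000
n(E) = 1/2
d = 1/2 ≈ 0.50000
346 + N(18, d) = 346 + (3 - 1*18) = 346 + (3 - 18) = 346 - 15 = 331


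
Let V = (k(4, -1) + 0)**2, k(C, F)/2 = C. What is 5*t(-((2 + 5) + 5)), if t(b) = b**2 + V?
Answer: 1040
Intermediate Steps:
k(C, F) = 2*C
V = 64 (V = (2*4 + 0)**2 = (8 + 0)**2 = 8**2 = 64)
t(b) = 64 + b**2 (t(b) = b**2 + 64 = 64 + b**2)
5*t(-((2 + 5) + 5)) = 5*(64 + (-((2 + 5) + 5))**2) = 5*(64 + (-(7 + 5))**2) = 5*(64 + (-1*12)**2) = 5*(64 + (-12)**2) = 5*(64 + 144) = 5*208 = 1040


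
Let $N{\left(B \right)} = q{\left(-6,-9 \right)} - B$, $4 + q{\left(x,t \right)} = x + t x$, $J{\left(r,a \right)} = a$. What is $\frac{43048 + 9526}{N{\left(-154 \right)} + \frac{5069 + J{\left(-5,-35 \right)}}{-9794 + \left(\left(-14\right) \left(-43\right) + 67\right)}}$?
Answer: $\frac{239868875}{900858} \approx 266.27$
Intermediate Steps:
$q{\left(x,t \right)} = -4 + x + t x$ ($q{\left(x,t \right)} = -4 + \left(x + t x\right) = -4 + x + t x$)
$N{\left(B \right)} = 44 - B$ ($N{\left(B \right)} = \left(-4 - 6 - -54\right) - B = \left(-4 - 6 + 54\right) - B = 44 - B$)
$\frac{43048 + 9526}{N{\left(-154 \right)} + \frac{5069 + J{\left(-5,-35 \right)}}{-9794 + \left(\left(-14\right) \left(-43\right) + 67\right)}} = \frac{43048 + 9526}{\left(44 - -154\right) + \frac{5069 - 35}{-9794 + \left(\left(-14\right) \left(-43\right) + 67\right)}} = \frac{52574}{\left(44 + 154\right) + \frac{5034}{-9794 + \left(602 + 67\right)}} = \frac{52574}{198 + \frac{5034}{-9794 + 669}} = \frac{52574}{198 + \frac{5034}{-9125}} = \frac{52574}{198 + 5034 \left(- \frac{1}{9125}\right)} = \frac{52574}{198 - \frac{5034}{9125}} = \frac{52574}{\frac{1801716}{9125}} = 52574 \cdot \frac{9125}{1801716} = \frac{239868875}{900858}$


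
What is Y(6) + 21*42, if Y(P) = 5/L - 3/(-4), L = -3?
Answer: 10573/12 ≈ 881.08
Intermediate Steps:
Y(P) = -11/12 (Y(P) = 5/(-3) - 3/(-4) = 5*(-⅓) - 3*(-¼) = -5/3 + ¾ = -11/12)
Y(6) + 21*42 = -11/12 + 21*42 = -11/12 + 882 = 10573/12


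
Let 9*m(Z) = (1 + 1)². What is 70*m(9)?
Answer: 280/9 ≈ 31.111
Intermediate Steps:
m(Z) = 4/9 (m(Z) = (1 + 1)²/9 = (⅑)*2² = (⅑)*4 = 4/9)
70*m(9) = 70*(4/9) = 280/9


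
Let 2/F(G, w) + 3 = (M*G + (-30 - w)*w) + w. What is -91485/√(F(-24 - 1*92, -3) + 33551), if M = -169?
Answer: -30495*√12993062327949/220083377 ≈ -499.46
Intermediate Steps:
F(G, w) = 2/(-3 + w - 169*G + w*(-30 - w)) (F(G, w) = 2/(-3 + ((-169*G + (-30 - w)*w) + w)) = 2/(-3 + ((-169*G + w*(-30 - w)) + w)) = 2/(-3 + (w - 169*G + w*(-30 - w))) = 2/(-3 + w - 169*G + w*(-30 - w)))
-91485/√(F(-24 - 1*92, -3) + 33551) = -91485/√(-2/(3 + (-3)² + 29*(-3) + 169*(-24 - 1*92)) + 33551) = -91485/√(-2/(3 + 9 - 87 + 169*(-24 - 92)) + 33551) = -91485/√(-2/(3 + 9 - 87 + 169*(-116)) + 33551) = -91485/√(-2/(3 + 9 - 87 - 19604) + 33551) = -91485/√(-2/(-19679) + 33551) = -91485/√(-2*(-1/19679) + 33551) = -91485/√(2/19679 + 33551) = -91485*√12993062327949/660250131 = -30495*√12993062327949/220083377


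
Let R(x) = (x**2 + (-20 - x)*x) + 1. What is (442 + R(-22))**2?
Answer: 779689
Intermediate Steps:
R(x) = 1 + x**2 + x*(-20 - x) (R(x) = (x**2 + x*(-20 - x)) + 1 = 1 + x**2 + x*(-20 - x))
(442 + R(-22))**2 = (442 + (1 - 20*(-22)))**2 = (442 + (1 + 440))**2 = (442 + 441)**2 = 883**2 = 779689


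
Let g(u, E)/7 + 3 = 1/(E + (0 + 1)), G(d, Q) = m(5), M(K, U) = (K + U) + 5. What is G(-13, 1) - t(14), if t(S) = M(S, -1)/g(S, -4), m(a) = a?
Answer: 202/35 ≈ 5.7714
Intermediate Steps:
M(K, U) = 5 + K + U
G(d, Q) = 5
g(u, E) = -21 + 7/(1 + E) (g(u, E) = -21 + 7/(E + (0 + 1)) = -21 + 7/(E + 1) = -21 + 7/(1 + E))
t(S) = -6/35 - 3*S/70 (t(S) = (5 + S - 1)/((7*(-2 - 3*(-4))/(1 - 4))) = (4 + S)/((7*(-2 + 12)/(-3))) = (4 + S)/((7*(-1/3)*10)) = (4 + S)/(-70/3) = (4 + S)*(-3/70) = -6/35 - 3*S/70)
G(-13, 1) - t(14) = 5 - (-6/35 - 3/70*14) = 5 - (-6/35 - 3/5) = 5 - 1*(-27/35) = 5 + 27/35 = 202/35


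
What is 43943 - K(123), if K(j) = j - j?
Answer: 43943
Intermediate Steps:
K(j) = 0
43943 - K(123) = 43943 - 1*0 = 43943 + 0 = 43943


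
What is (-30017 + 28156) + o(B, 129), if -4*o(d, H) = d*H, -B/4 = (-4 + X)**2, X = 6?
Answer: -1345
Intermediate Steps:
B = -16 (B = -4*(-4 + 6)**2 = -4*2**2 = -4*4 = -16)
o(d, H) = -H*d/4 (o(d, H) = -d*H/4 = -H*d/4)
(-30017 + 28156) + o(B, 129) = (-30017 + 28156) - 1/4*129*(-16) = -1861 + 516 = -1345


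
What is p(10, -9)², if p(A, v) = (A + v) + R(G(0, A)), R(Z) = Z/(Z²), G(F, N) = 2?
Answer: 9/4 ≈ 2.2500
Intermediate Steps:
R(Z) = 1/Z (R(Z) = Z/Z² = 1/Z)
p(A, v) = ½ + A + v (p(A, v) = (A + v) + 1/2 = (A + v) + ½ = ½ + A + v)
p(10, -9)² = (½ + 10 - 9)² = (3/2)² = 9/4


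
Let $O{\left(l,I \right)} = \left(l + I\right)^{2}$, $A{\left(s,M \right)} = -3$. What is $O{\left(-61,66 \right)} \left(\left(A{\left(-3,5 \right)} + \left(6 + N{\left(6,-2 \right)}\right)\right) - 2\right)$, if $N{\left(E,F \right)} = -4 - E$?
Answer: $-225$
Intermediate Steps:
$O{\left(l,I \right)} = \left(I + l\right)^{2}$
$O{\left(-61,66 \right)} \left(\left(A{\left(-3,5 \right)} + \left(6 + N{\left(6,-2 \right)}\right)\right) - 2\right) = \left(66 - 61\right)^{2} \left(\left(-3 + \left(6 - 10\right)\right) - 2\right) = 5^{2} \left(\left(-3 + \left(6 - 10\right)\right) - 2\right) = 25 \left(\left(-3 + \left(6 - 10\right)\right) - 2\right) = 25 \left(\left(-3 - 4\right) - 2\right) = 25 \left(-7 - 2\right) = 25 \left(-9\right) = -225$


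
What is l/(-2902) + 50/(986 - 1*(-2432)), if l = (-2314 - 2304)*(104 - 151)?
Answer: -185429532/2479759 ≈ -74.777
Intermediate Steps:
l = 217046 (l = -4618*(-47) = 217046)
l/(-2902) + 50/(986 - 1*(-2432)) = 217046/(-2902) + 50/(986 - 1*(-2432)) = 217046*(-1/2902) + 50/(986 + 2432) = -108523/1451 + 50/3418 = -108523/1451 + 50*(1/3418) = -108523/1451 + 25/1709 = -185429532/2479759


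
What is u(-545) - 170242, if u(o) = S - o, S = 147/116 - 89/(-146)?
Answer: -1436978303/8468 ≈ -1.6970e+5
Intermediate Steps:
S = 15893/8468 (S = 147*(1/116) - 89*(-1/146) = 147/116 + 89/146 = 15893/8468 ≈ 1.8768)
u(o) = 15893/8468 - o
u(-545) - 170242 = (15893/8468 - 1*(-545)) - 170242 = (15893/8468 + 545) - 170242 = 4630953/8468 - 170242 = -1436978303/8468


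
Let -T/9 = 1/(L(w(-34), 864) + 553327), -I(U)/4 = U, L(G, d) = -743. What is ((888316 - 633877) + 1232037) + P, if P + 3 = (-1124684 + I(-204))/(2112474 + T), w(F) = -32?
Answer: 1735188049564144799/1167319332807 ≈ 1.4865e+6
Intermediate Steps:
I(U) = -4*U
T = -9/552584 (T = -9/(-743 + 553327) = -9/552584 ≈ -1.6287e-5)
P = -4122989473333/1167319332807 (P = -3 + (-1124684 - 4*(-204))/(2112474 - 9/552584) = -3 + (-1124684 + 816)/(1167319332807/552584) = -3 - 1123868*552584/1167319332807 = -3 - 621031474912/1167319332807 = -4122989473333/1167319332807 ≈ -3.5320)
((888316 - 633877) + 1232037) + P = ((888316 - 633877) + 1232037) - 4122989473333/1167319332807 = (254439 + 1232037) - 4122989473333/1167319332807 = 1486476 - 4122989473333/1167319332807 = 1735188049564144799/1167319332807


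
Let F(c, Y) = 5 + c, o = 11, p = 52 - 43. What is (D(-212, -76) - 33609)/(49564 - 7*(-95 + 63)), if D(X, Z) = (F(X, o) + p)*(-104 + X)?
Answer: 9653/16596 ≈ 0.58165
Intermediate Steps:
p = 9
D(X, Z) = (-104 + X)*(14 + X) (D(X, Z) = ((5 + X) + 9)*(-104 + X) = (14 + X)*(-104 + X) = (-104 + X)*(14 + X))
(D(-212, -76) - 33609)/(49564 - 7*(-95 + 63)) = ((-1456 + (-212)² - 90*(-212)) - 33609)/(49564 - 7*(-95 + 63)) = ((-1456 + 44944 + 19080) - 33609)/(49564 - 7*(-32)) = (62568 - 33609)/(49564 + 224) = 28959/49788 = 28959*(1/49788) = 9653/16596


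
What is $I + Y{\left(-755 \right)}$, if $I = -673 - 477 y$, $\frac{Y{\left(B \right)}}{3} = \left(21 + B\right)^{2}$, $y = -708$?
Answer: $1953311$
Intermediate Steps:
$Y{\left(B \right)} = 3 \left(21 + B\right)^{2}$
$I = 337043$ ($I = -673 - -337716 = -673 + 337716 = 337043$)
$I + Y{\left(-755 \right)} = 337043 + 3 \left(21 - 755\right)^{2} = 337043 + 3 \left(-734\right)^{2} = 337043 + 3 \cdot 538756 = 337043 + 1616268 = 1953311$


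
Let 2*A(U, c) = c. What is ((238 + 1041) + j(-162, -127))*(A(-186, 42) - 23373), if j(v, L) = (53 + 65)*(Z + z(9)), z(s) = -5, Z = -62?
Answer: 154753704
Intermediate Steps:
A(U, c) = c/2
j(v, L) = -7906 (j(v, L) = (53 + 65)*(-62 - 5) = 118*(-67) = -7906)
((238 + 1041) + j(-162, -127))*(A(-186, 42) - 23373) = ((238 + 1041) - 7906)*((½)*42 - 23373) = (1279 - 7906)*(21 - 23373) = -6627*(-23352) = 154753704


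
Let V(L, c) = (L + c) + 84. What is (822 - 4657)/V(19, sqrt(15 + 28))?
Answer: -395005/10566 + 3835*sqrt(43)/10566 ≈ -35.004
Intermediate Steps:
V(L, c) = 84 + L + c
(822 - 4657)/V(19, sqrt(15 + 28)) = (822 - 4657)/(84 + 19 + sqrt(15 + 28)) = -3835/(84 + 19 + sqrt(43)) = -3835/(103 + sqrt(43))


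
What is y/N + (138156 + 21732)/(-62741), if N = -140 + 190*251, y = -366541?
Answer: -30599823281/2983334550 ≈ -10.257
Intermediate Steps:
N = 47550 (N = -140 + 47690 = 47550)
y/N + (138156 + 21732)/(-62741) = -366541/47550 + (138156 + 21732)/(-62741) = -366541*1/47550 + 159888*(-1/62741) = -366541/47550 - 159888/62741 = -30599823281/2983334550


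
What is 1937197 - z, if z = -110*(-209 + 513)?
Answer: 1970637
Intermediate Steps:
z = -33440 (z = -110*304 = -33440)
1937197 - z = 1937197 - 1*(-33440) = 1937197 + 33440 = 1970637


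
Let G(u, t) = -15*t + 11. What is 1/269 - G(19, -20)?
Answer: -83658/269 ≈ -311.00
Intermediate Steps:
G(u, t) = 11 - 15*t
1/269 - G(19, -20) = 1/269 - (11 - 15*(-20)) = 1/269 - (11 + 300) = 1/269 - 1*311 = 1/269 - 311 = -83658/269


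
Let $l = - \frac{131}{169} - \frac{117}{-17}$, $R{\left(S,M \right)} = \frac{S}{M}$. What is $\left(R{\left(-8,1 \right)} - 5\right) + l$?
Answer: $- \frac{19803}{2873} \approx -6.8928$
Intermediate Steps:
$l = \frac{17546}{2873}$ ($l = \left(-131\right) \frac{1}{169} - - \frac{117}{17} = - \frac{131}{169} + \frac{117}{17} = \frac{17546}{2873} \approx 6.1072$)
$\left(R{\left(-8,1 \right)} - 5\right) + l = \left(- \frac{8}{1} - 5\right) + \frac{17546}{2873} = \left(\left(-8\right) 1 - 5\right) + \frac{17546}{2873} = \left(-8 - 5\right) + \frac{17546}{2873} = -13 + \frac{17546}{2873} = - \frac{19803}{2873}$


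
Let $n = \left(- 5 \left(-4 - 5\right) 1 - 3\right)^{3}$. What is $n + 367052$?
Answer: $441140$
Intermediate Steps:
$n = 74088$ ($n = \left(- 5 \left(\left(-9\right) 1\right) - 3\right)^{3} = \left(\left(-5\right) \left(-9\right) - 3\right)^{3} = \left(45 - 3\right)^{3} = 42^{3} = 74088$)
$n + 367052 = 74088 + 367052 = 441140$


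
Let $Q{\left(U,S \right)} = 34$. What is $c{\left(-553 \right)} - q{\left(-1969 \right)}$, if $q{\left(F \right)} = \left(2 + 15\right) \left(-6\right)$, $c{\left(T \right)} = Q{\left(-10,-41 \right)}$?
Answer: $136$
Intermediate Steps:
$c{\left(T \right)} = 34$
$q{\left(F \right)} = -102$ ($q{\left(F \right)} = 17 \left(-6\right) = -102$)
$c{\left(-553 \right)} - q{\left(-1969 \right)} = 34 - -102 = 34 + 102 = 136$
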